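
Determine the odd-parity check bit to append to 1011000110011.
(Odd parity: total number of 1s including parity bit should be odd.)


Number of 1s in data: 7
Parity bit: 0

0


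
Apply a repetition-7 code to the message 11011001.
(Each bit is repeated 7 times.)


Each bit -> 7 copies

11111111111111000000011111111111111000000000000001111111


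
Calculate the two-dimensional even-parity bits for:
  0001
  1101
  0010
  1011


Row parities: 1111
Column parities: 0101

Row P: 1111, Col P: 0101, Corner: 0


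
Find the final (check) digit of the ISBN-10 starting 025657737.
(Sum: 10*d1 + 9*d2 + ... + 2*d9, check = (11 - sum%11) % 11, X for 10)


Weighted sum: 216
216 mod 11 = 7

Check digit: 4


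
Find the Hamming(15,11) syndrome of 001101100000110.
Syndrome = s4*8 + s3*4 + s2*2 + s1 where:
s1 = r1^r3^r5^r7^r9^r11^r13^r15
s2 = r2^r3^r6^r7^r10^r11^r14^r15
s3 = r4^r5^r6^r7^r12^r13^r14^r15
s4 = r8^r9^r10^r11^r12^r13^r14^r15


s1=1, s2=0, s3=1, s4=0

Syndrome = 5 (error at position 5)


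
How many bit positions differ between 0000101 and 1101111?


XOR: 1101010
Count of 1s: 4

4


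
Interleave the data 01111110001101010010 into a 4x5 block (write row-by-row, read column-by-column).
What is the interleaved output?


Matrix:
  01111
  11000
  11010
  10010
Read columns: 01111110100010111000

01111110100010111000


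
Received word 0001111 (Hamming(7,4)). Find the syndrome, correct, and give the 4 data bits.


Syndrome = 0: no error detected

Data: 0111 (no errors)


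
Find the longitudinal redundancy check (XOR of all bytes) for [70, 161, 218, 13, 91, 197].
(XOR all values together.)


XOR chain: 70 ^ 161 ^ 218 ^ 13 ^ 91 ^ 197 = 174

174


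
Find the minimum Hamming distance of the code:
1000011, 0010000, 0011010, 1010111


Comparing all pairs, minimum distance: 2
Can detect 1 errors, correct 0 errors

2


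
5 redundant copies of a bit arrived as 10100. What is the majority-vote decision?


Ones: 2 out of 5
Threshold: 3

0 (2/5 voted 1)


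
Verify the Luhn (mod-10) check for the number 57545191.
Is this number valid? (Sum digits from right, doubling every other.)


Luhn sum = 25
25 mod 10 = 5

Invalid (Luhn sum mod 10 = 5)


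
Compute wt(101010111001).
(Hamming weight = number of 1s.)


Counting 1s in 101010111001

7


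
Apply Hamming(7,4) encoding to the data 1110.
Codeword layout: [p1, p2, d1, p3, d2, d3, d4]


Parity bits: p1=0, p2=0, p3=0

0010110


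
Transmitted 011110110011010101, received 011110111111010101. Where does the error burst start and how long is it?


XOR: 000000001100000000

Burst at position 8, length 2


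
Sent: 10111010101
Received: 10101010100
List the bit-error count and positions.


XOR: 00010000001

2 error(s) at position(s): 3, 10


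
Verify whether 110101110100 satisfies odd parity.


Number of 1s: 7

Yes, parity is correct (7 ones)


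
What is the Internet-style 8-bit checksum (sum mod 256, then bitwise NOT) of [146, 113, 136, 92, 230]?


Sum = 717 mod 256 = 205
Complement = 50

50


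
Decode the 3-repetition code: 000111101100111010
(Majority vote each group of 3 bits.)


Groups: 000, 111, 101, 100, 111, 010
Majority votes: 011010

011010


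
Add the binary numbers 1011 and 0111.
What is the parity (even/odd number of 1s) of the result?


1011 = 11
0111 = 7
Sum = 18 = 10010
1s count = 2

even parity (2 ones in 10010)


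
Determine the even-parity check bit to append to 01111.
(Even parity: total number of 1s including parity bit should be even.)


Number of 1s in data: 4
Parity bit: 0

0


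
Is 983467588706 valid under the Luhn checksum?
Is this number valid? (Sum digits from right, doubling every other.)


Luhn sum = 66
66 mod 10 = 6

Invalid (Luhn sum mod 10 = 6)


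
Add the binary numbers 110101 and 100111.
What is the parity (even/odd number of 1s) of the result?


110101 = 53
100111 = 39
Sum = 92 = 1011100
1s count = 4

even parity (4 ones in 1011100)


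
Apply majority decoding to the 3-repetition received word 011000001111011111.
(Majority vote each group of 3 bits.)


Groups: 011, 000, 001, 111, 011, 111
Majority votes: 100111

100111


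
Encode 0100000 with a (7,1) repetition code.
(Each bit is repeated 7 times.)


Each bit -> 7 copies

0000000111111100000000000000000000000000000000000


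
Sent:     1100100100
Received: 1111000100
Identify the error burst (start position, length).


XOR: 0011100000

Burst at position 2, length 3


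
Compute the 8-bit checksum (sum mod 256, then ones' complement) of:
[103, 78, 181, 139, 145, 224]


Sum = 870 mod 256 = 102
Complement = 153

153


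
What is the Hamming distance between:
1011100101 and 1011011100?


XOR: 0000111001
Count of 1s: 4

4


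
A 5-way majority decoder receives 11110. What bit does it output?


Ones: 4 out of 5
Threshold: 3

1 (4/5 voted 1)


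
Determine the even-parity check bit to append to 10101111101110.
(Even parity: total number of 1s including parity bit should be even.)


Number of 1s in data: 10
Parity bit: 0

0


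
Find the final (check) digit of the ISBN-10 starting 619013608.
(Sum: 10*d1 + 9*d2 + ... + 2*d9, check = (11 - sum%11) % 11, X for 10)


Weighted sum: 202
202 mod 11 = 4

Check digit: 7


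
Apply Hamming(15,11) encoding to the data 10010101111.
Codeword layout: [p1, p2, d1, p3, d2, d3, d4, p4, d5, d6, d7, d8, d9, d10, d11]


Parity bits: p1=0, p2=1, p3=1, p4=1

011100110101111


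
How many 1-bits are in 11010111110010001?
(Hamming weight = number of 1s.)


Counting 1s in 11010111110010001

10


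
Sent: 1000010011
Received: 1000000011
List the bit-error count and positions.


XOR: 0000010000

1 error(s) at position(s): 5


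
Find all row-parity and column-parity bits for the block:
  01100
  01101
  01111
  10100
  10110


Row parities: 01001
Column parities: 01100

Row P: 01001, Col P: 01100, Corner: 0


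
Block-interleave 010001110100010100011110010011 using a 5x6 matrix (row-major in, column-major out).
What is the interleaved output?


Matrix:
  010001
  110100
  010100
  011110
  010011
Read columns: 010001111100010011100001110001

010001111100010011100001110001


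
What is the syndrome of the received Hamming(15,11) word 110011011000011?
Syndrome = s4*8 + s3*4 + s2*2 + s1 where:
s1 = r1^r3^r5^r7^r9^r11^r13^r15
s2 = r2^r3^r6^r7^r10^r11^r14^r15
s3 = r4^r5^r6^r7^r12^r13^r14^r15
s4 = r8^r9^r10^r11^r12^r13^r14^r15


s1=0, s2=0, s3=0, s4=0

Syndrome = 0 (no error)


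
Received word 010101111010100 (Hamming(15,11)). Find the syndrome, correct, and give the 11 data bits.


Syndrome = 0: no error detected

Data: 00111010100 (no errors)


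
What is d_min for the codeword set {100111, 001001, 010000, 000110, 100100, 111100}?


Comparing all pairs, minimum distance: 2
Can detect 1 errors, correct 0 errors

2


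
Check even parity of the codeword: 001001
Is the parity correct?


Number of 1s: 2

Yes, parity is correct (2 ones)


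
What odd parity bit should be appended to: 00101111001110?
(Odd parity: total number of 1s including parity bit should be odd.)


Number of 1s in data: 8
Parity bit: 1

1


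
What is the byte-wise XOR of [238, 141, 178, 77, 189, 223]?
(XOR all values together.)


XOR chain: 238 ^ 141 ^ 178 ^ 77 ^ 189 ^ 223 = 254

254


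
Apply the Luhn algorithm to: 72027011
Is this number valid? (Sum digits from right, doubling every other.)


Luhn sum = 17
17 mod 10 = 7

Invalid (Luhn sum mod 10 = 7)


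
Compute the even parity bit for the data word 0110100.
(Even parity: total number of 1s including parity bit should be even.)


Number of 1s in data: 3
Parity bit: 1

1


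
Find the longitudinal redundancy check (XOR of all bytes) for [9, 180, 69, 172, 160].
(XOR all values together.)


XOR chain: 9 ^ 180 ^ 69 ^ 172 ^ 160 = 244

244


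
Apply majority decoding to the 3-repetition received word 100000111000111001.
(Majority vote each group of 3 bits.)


Groups: 100, 000, 111, 000, 111, 001
Majority votes: 001010

001010


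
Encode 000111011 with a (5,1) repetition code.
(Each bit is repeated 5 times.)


Each bit -> 5 copies

000000000000000111111111111111000001111111111


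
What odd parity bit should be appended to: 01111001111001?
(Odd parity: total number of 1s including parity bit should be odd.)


Number of 1s in data: 9
Parity bit: 0

0


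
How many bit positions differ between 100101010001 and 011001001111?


XOR: 111100011110
Count of 1s: 8

8


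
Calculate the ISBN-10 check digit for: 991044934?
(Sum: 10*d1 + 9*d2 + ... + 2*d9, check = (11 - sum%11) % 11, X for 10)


Weighted sum: 276
276 mod 11 = 1

Check digit: X


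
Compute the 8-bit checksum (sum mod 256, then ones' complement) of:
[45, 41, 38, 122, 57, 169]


Sum = 472 mod 256 = 216
Complement = 39

39


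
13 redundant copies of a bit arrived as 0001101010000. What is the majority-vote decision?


Ones: 4 out of 13
Threshold: 7

0 (4/13 voted 1)


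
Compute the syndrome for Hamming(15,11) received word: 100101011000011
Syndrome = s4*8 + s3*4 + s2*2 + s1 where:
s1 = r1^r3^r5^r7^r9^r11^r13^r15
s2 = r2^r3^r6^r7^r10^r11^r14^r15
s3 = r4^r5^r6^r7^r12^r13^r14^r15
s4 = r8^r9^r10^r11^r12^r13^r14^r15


s1=1, s2=1, s3=0, s4=0

Syndrome = 3 (error at position 3)


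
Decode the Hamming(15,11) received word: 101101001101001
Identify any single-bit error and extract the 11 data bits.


Syndrome = 0: no error detected

Data: 10101101001 (no errors)


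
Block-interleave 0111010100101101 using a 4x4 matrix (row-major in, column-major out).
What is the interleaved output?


Matrix:
  0111
  0101
  0010
  1101
Read columns: 0001110110101101

0001110110101101


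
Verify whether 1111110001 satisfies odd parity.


Number of 1s: 7

Yes, parity is correct (7 ones)


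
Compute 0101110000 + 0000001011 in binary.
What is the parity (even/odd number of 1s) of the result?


0101110000 = 368
0000001011 = 11
Sum = 379 = 101111011
1s count = 7

odd parity (7 ones in 101111011)


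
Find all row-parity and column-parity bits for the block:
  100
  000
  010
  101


Row parities: 1010
Column parities: 011

Row P: 1010, Col P: 011, Corner: 0


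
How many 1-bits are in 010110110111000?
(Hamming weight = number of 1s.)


Counting 1s in 010110110111000

8


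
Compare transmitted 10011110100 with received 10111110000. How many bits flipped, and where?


XOR: 00100000100

2 error(s) at position(s): 2, 8


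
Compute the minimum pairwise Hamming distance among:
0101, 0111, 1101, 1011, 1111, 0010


Comparing all pairs, minimum distance: 1
Can detect 0 errors, correct 0 errors

1


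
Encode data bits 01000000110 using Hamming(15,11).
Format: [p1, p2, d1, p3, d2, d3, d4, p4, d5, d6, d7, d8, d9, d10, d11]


Parity bits: p1=0, p2=1, p3=1, p4=0

010110000000110


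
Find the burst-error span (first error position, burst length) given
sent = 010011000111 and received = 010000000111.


XOR: 000011000000

Burst at position 4, length 2


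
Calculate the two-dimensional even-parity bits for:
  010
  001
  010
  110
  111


Row parities: 11101
Column parities: 000

Row P: 11101, Col P: 000, Corner: 0


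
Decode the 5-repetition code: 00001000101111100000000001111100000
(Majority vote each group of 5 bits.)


Groups: 00001, 00010, 11111, 00000, 00000, 11111, 00000
Majority votes: 0010010

0010010


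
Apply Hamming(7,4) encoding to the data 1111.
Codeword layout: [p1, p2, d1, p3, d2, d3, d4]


Parity bits: p1=1, p2=1, p3=1

1111111


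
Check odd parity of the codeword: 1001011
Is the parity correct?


Number of 1s: 4

No, parity error (4 ones)


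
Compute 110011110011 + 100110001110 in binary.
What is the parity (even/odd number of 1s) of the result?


110011110011 = 3315
100110001110 = 2446
Sum = 5761 = 1011010000001
1s count = 5

odd parity (5 ones in 1011010000001)


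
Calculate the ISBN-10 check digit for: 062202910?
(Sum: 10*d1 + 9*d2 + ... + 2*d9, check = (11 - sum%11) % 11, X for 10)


Weighted sum: 133
133 mod 11 = 1

Check digit: X


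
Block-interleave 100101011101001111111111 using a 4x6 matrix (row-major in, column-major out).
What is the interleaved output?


Matrix:
  100101
  011101
  001111
  111111
Read columns: 100101010111111100111111

100101010111111100111111


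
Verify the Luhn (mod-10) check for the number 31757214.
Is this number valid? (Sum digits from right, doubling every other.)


Luhn sum = 30
30 mod 10 = 0

Valid (Luhn sum mod 10 = 0)


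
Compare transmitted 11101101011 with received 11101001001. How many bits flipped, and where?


XOR: 00000100010

2 error(s) at position(s): 5, 9


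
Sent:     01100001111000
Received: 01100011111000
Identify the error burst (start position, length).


XOR: 00000010000000

Burst at position 6, length 1


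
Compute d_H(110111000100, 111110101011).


XOR: 001001101111
Count of 1s: 7

7


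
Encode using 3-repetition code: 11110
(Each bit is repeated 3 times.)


Each bit -> 3 copies

111111111111000


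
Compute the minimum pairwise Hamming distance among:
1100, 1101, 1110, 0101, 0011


Comparing all pairs, minimum distance: 1
Can detect 0 errors, correct 0 errors

1


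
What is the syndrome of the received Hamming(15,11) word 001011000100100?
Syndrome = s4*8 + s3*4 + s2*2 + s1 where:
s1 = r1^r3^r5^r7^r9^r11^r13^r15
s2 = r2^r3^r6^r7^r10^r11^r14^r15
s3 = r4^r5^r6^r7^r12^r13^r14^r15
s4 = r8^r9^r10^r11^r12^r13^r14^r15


s1=1, s2=1, s3=1, s4=0

Syndrome = 7 (error at position 7)


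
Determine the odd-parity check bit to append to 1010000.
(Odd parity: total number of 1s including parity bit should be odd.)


Number of 1s in data: 2
Parity bit: 1

1


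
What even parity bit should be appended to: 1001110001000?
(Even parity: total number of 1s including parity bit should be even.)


Number of 1s in data: 5
Parity bit: 1

1


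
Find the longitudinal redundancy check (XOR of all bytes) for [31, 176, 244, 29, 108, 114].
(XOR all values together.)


XOR chain: 31 ^ 176 ^ 244 ^ 29 ^ 108 ^ 114 = 88

88


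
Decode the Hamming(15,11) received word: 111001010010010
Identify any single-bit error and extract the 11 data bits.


Syndrome = 11: error at position 11

Data: 10100000010 (corrected bit 11)


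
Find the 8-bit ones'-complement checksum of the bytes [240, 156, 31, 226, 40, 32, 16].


Sum = 741 mod 256 = 229
Complement = 26

26


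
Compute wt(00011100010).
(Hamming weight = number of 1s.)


Counting 1s in 00011100010

4


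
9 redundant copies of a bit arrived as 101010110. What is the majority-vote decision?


Ones: 5 out of 9
Threshold: 5

1 (5/9 voted 1)


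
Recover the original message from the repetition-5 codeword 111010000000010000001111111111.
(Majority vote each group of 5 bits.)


Groups: 11101, 00000, 00010, 00000, 11111, 11111
Majority votes: 100011

100011


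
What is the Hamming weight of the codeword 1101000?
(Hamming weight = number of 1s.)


Counting 1s in 1101000

3


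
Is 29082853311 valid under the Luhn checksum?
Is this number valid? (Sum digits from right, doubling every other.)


Luhn sum = 44
44 mod 10 = 4

Invalid (Luhn sum mod 10 = 4)


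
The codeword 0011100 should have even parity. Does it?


Number of 1s: 3

No, parity error (3 ones)


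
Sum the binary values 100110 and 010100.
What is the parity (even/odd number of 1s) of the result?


100110 = 38
010100 = 20
Sum = 58 = 111010
1s count = 4

even parity (4 ones in 111010)


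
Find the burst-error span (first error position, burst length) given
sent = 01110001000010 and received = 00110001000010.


XOR: 01000000000000

Burst at position 1, length 1


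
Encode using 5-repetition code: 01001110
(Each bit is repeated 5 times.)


Each bit -> 5 copies

0000011111000000000011111111111111100000


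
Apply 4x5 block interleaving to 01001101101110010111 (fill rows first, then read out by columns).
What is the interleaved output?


Matrix:
  01001
  10110
  11100
  10111
Read columns: 01111010011101011001

01111010011101011001


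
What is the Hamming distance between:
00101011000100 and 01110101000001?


XOR: 01011110000101
Count of 1s: 7

7


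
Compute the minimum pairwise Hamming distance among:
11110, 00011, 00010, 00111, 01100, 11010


Comparing all pairs, minimum distance: 1
Can detect 0 errors, correct 0 errors

1


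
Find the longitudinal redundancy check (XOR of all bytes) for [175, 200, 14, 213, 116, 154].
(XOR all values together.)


XOR chain: 175 ^ 200 ^ 14 ^ 213 ^ 116 ^ 154 = 82

82


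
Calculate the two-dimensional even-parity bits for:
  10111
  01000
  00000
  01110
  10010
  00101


Row parities: 010100
Column parities: 00110

Row P: 010100, Col P: 00110, Corner: 0


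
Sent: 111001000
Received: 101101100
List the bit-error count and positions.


XOR: 010100100

3 error(s) at position(s): 1, 3, 6


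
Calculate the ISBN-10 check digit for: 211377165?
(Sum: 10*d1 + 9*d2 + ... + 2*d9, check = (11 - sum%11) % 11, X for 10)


Weighted sum: 167
167 mod 11 = 2

Check digit: 9


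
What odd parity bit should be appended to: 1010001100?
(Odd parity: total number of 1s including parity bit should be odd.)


Number of 1s in data: 4
Parity bit: 1

1


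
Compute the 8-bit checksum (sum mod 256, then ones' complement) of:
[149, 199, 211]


Sum = 559 mod 256 = 47
Complement = 208

208


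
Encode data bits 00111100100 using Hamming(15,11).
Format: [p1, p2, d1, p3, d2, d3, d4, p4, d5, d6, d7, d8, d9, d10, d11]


Parity bits: p1=1, p2=1, p3=1, p4=1

110101111100100


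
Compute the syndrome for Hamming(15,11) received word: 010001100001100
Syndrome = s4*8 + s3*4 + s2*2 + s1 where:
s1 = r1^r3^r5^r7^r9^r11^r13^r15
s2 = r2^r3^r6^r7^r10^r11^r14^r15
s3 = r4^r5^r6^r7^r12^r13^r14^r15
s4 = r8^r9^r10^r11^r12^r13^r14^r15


s1=0, s2=1, s3=0, s4=0

Syndrome = 2 (error at position 2)


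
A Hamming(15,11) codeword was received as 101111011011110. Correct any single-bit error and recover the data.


Syndrome = 0: no error detected

Data: 11101011110 (no errors)


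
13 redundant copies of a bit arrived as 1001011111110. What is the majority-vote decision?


Ones: 9 out of 13
Threshold: 7

1 (9/13 voted 1)


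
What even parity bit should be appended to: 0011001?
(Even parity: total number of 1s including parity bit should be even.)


Number of 1s in data: 3
Parity bit: 1

1


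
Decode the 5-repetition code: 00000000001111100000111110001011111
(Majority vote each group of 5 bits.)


Groups: 00000, 00000, 11111, 00000, 11111, 00010, 11111
Majority votes: 0010101

0010101


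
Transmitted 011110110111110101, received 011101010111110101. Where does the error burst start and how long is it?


XOR: 000011100000000000

Burst at position 4, length 3


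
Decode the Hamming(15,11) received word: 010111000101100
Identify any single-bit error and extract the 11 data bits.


Syndrome = 14: error at position 14

Data: 01100101110 (corrected bit 14)


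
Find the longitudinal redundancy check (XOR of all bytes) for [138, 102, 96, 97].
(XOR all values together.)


XOR chain: 138 ^ 102 ^ 96 ^ 97 = 237

237


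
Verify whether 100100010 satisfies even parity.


Number of 1s: 3

No, parity error (3 ones)


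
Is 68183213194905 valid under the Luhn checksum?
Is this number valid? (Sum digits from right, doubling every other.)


Luhn sum = 67
67 mod 10 = 7

Invalid (Luhn sum mod 10 = 7)


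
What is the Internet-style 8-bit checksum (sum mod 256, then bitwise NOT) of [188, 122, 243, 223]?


Sum = 776 mod 256 = 8
Complement = 247

247


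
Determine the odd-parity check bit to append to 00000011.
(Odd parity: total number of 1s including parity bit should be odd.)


Number of 1s in data: 2
Parity bit: 1

1


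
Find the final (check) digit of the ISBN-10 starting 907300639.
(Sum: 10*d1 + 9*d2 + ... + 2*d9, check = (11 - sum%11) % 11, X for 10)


Weighted sum: 218
218 mod 11 = 9

Check digit: 2


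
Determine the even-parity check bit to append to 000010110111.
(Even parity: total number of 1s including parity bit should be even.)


Number of 1s in data: 6
Parity bit: 0

0


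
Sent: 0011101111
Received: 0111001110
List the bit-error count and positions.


XOR: 0100100001

3 error(s) at position(s): 1, 4, 9


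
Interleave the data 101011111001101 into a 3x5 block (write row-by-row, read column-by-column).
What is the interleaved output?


Matrix:
  10101
  11110
  01101
Read columns: 110011111010101

110011111010101


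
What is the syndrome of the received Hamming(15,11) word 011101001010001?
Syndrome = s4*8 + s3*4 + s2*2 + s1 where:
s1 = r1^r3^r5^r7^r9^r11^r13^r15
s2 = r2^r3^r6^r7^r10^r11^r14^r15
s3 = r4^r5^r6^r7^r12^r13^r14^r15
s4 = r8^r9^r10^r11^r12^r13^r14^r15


s1=0, s2=1, s3=1, s4=1

Syndrome = 14 (error at position 14)


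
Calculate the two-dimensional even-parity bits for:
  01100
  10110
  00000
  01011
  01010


Row parities: 01010
Column parities: 11011

Row P: 01010, Col P: 11011, Corner: 0


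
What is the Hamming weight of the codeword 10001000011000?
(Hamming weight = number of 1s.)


Counting 1s in 10001000011000

4


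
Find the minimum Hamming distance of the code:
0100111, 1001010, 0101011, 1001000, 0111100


Comparing all pairs, minimum distance: 1
Can detect 0 errors, correct 0 errors

1


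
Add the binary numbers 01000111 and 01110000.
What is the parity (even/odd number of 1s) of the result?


01000111 = 71
01110000 = 112
Sum = 183 = 10110111
1s count = 6

even parity (6 ones in 10110111)


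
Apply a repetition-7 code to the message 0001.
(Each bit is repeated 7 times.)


Each bit -> 7 copies

0000000000000000000001111111


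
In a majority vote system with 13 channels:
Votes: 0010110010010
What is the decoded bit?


Ones: 5 out of 13
Threshold: 7

0 (5/13 voted 1)


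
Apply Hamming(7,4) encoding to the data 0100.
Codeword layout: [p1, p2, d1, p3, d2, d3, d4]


Parity bits: p1=1, p2=0, p3=1

1001100


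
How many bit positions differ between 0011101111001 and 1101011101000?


XOR: 1110110010001
Count of 1s: 7

7


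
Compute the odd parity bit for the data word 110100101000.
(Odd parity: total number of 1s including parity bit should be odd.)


Number of 1s in data: 5
Parity bit: 0

0


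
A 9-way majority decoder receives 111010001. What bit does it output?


Ones: 5 out of 9
Threshold: 5

1 (5/9 voted 1)


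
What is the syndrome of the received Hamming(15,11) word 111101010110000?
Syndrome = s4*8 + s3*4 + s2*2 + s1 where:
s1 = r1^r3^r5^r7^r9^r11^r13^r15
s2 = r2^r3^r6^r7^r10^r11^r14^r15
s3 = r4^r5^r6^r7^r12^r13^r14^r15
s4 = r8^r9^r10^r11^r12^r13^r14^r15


s1=1, s2=1, s3=0, s4=1

Syndrome = 11 (error at position 11)


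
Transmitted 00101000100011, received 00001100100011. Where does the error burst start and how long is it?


XOR: 00100100000000

Burst at position 2, length 4


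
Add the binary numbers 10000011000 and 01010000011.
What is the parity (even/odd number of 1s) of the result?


10000011000 = 1048
01010000011 = 643
Sum = 1691 = 11010011011
1s count = 7

odd parity (7 ones in 11010011011)


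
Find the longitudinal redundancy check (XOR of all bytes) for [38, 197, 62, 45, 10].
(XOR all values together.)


XOR chain: 38 ^ 197 ^ 62 ^ 45 ^ 10 = 250

250


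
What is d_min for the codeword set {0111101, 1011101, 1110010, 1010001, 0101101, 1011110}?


Comparing all pairs, minimum distance: 1
Can detect 0 errors, correct 0 errors

1


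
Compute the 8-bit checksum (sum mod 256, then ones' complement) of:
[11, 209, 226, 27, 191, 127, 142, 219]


Sum = 1152 mod 256 = 128
Complement = 127

127


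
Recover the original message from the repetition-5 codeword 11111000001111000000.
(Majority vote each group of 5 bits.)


Groups: 11111, 00000, 11110, 00000
Majority votes: 1010

1010


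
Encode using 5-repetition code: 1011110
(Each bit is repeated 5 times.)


Each bit -> 5 copies

11111000001111111111111111111100000


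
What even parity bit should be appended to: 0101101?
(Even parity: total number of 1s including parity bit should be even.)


Number of 1s in data: 4
Parity bit: 0

0


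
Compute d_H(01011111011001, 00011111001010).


XOR: 01000000010011
Count of 1s: 4

4


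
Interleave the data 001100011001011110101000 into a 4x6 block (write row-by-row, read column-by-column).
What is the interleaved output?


Matrix:
  001100
  011001
  011110
  101000
Read columns: 000101101111101000100100

000101101111101000100100


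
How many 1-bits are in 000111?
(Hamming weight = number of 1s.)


Counting 1s in 000111

3


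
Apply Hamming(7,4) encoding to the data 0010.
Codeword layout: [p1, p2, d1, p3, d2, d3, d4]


Parity bits: p1=0, p2=1, p3=1

0101010


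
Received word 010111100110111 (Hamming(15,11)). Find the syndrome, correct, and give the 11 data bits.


Syndrome = 15: error at position 15

Data: 01110110110 (corrected bit 15)


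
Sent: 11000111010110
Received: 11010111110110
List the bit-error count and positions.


XOR: 00010000100000

2 error(s) at position(s): 3, 8


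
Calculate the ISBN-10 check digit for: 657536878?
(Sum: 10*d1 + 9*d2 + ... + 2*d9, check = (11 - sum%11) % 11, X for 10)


Weighted sum: 313
313 mod 11 = 5

Check digit: 6


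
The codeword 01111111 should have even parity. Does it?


Number of 1s: 7

No, parity error (7 ones)


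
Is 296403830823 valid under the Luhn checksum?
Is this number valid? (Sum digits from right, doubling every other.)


Luhn sum = 48
48 mod 10 = 8

Invalid (Luhn sum mod 10 = 8)


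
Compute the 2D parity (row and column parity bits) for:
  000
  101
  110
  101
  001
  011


Row parities: 000010
Column parities: 100

Row P: 000010, Col P: 100, Corner: 1


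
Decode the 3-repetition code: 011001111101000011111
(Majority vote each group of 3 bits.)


Groups: 011, 001, 111, 101, 000, 011, 111
Majority votes: 1011011

1011011


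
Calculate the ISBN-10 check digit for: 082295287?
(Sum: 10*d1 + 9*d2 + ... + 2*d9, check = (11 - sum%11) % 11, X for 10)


Weighted sum: 227
227 mod 11 = 7

Check digit: 4


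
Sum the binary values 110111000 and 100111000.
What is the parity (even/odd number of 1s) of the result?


110111000 = 440
100111000 = 312
Sum = 752 = 1011110000
1s count = 5

odd parity (5 ones in 1011110000)


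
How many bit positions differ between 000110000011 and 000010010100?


XOR: 000100010111
Count of 1s: 5

5


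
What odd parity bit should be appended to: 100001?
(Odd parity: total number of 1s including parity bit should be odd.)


Number of 1s in data: 2
Parity bit: 1

1


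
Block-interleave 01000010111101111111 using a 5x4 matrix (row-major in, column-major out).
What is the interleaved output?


Matrix:
  0100
  0010
  1111
  0111
  1111
Read columns: 00101101110111100111

00101101110111100111


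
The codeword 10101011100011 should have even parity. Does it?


Number of 1s: 8

Yes, parity is correct (8 ones)


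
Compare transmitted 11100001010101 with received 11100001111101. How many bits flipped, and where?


XOR: 00000000101000

2 error(s) at position(s): 8, 10


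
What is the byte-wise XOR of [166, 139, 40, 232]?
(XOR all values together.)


XOR chain: 166 ^ 139 ^ 40 ^ 232 = 237

237


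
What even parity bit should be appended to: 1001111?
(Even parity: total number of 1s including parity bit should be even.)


Number of 1s in data: 5
Parity bit: 1

1


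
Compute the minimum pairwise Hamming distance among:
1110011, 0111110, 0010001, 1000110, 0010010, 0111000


Comparing all pairs, minimum distance: 2
Can detect 1 errors, correct 0 errors

2


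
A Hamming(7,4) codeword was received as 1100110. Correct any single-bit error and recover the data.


Syndrome = 0: no error detected

Data: 0110 (no errors)


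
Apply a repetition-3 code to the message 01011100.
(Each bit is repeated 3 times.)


Each bit -> 3 copies

000111000111111111000000


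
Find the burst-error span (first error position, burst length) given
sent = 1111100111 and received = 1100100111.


XOR: 0011000000

Burst at position 2, length 2


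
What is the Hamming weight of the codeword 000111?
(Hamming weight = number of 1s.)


Counting 1s in 000111

3


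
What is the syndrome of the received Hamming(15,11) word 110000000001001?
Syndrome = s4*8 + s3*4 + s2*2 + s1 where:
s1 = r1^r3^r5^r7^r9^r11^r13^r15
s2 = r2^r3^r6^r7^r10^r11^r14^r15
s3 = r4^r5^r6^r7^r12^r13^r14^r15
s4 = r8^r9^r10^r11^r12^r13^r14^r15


s1=0, s2=0, s3=0, s4=0

Syndrome = 0 (no error)


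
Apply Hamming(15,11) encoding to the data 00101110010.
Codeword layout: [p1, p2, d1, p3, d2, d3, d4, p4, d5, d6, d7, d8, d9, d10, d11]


Parity bits: p1=0, p2=0, p3=0, p4=0

000001001110010


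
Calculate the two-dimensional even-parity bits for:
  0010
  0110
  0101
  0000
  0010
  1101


Row parities: 100011
Column parities: 1110

Row P: 100011, Col P: 1110, Corner: 1


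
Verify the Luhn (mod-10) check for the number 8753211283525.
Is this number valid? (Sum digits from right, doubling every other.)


Luhn sum = 61
61 mod 10 = 1

Invalid (Luhn sum mod 10 = 1)


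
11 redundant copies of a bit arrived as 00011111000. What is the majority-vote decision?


Ones: 5 out of 11
Threshold: 6

0 (5/11 voted 1)


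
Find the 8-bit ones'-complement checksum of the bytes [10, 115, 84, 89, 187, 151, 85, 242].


Sum = 963 mod 256 = 195
Complement = 60

60


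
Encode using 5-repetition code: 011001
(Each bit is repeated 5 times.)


Each bit -> 5 copies

000001111111111000000000011111


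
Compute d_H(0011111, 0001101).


XOR: 0010010
Count of 1s: 2

2


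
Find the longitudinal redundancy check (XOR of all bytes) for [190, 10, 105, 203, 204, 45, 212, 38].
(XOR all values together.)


XOR chain: 190 ^ 10 ^ 105 ^ 203 ^ 204 ^ 45 ^ 212 ^ 38 = 5

5


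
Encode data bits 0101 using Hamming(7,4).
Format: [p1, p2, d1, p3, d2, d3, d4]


Parity bits: p1=0, p2=1, p3=0

0100101


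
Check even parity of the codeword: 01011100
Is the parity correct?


Number of 1s: 4

Yes, parity is correct (4 ones)


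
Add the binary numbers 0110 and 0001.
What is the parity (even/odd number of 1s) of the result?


0110 = 6
0001 = 1
Sum = 7 = 111
1s count = 3

odd parity (3 ones in 111)


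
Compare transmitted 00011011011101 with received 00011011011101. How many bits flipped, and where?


XOR: 00000000000000

0 errors (received matches sent)


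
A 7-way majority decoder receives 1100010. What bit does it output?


Ones: 3 out of 7
Threshold: 4

0 (3/7 voted 1)


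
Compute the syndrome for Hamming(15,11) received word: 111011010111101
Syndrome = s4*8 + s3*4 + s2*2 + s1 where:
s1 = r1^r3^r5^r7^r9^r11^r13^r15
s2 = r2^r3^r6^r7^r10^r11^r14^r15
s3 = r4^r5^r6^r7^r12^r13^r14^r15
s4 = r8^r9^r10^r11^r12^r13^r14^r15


s1=0, s2=0, s3=1, s4=0

Syndrome = 4 (error at position 4)


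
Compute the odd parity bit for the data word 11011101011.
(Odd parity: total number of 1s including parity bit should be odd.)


Number of 1s in data: 8
Parity bit: 1

1


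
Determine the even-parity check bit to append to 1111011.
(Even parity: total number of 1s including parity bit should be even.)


Number of 1s in data: 6
Parity bit: 0

0


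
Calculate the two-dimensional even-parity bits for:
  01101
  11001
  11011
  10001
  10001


Row parities: 11000
Column parities: 01111

Row P: 11000, Col P: 01111, Corner: 0


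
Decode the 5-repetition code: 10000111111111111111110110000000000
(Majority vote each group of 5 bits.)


Groups: 10000, 11111, 11111, 11111, 11011, 00000, 00000
Majority votes: 0111100

0111100


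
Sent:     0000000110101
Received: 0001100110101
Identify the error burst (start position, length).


XOR: 0001100000000

Burst at position 3, length 2


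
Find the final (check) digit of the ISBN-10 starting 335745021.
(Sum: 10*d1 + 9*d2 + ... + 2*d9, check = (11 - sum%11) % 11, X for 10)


Weighted sum: 203
203 mod 11 = 5

Check digit: 6


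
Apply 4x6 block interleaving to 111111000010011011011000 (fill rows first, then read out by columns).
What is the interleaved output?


Matrix:
  111111
  000010
  011011
  011000
Read columns: 100010111011100011101010

100010111011100011101010


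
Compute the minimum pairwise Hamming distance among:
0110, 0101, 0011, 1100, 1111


Comparing all pairs, minimum distance: 2
Can detect 1 errors, correct 0 errors

2


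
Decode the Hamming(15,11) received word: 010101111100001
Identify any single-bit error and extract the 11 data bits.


Syndrome = 3: error at position 3

Data: 10111100001 (corrected bit 3)


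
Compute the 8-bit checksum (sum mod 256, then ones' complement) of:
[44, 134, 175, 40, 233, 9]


Sum = 635 mod 256 = 123
Complement = 132

132


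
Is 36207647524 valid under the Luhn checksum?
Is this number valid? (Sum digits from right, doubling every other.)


Luhn sum = 40
40 mod 10 = 0

Valid (Luhn sum mod 10 = 0)


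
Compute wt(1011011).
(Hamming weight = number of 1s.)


Counting 1s in 1011011

5


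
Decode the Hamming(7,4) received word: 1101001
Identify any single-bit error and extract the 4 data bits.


Syndrome = 0: no error detected

Data: 0001 (no errors)


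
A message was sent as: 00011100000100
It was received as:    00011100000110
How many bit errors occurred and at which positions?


XOR: 00000000000010

1 error(s) at position(s): 12


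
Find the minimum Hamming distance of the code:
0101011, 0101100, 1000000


Comparing all pairs, minimum distance: 3
Can detect 2 errors, correct 1 errors

3


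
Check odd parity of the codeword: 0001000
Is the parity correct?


Number of 1s: 1

Yes, parity is correct (1 ones)


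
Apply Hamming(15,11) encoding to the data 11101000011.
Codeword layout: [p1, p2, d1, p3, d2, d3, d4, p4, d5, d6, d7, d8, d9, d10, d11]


Parity bits: p1=0, p2=0, p3=0, p4=1

001011011000011


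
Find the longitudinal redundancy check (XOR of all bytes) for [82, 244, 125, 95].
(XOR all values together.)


XOR chain: 82 ^ 244 ^ 125 ^ 95 = 132

132


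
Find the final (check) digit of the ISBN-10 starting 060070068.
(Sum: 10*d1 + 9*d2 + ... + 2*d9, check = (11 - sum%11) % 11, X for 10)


Weighted sum: 130
130 mod 11 = 9

Check digit: 2


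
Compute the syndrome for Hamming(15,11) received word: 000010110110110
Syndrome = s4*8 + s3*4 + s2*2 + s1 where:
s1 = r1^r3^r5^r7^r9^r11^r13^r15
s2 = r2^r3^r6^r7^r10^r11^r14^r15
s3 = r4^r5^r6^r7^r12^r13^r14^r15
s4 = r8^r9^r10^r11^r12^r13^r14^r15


s1=0, s2=0, s3=0, s4=1

Syndrome = 8 (error at position 8)


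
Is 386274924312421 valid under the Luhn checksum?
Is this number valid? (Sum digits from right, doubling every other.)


Luhn sum = 72
72 mod 10 = 2

Invalid (Luhn sum mod 10 = 2)


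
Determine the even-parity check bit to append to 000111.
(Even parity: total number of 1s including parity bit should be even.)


Number of 1s in data: 3
Parity bit: 1

1


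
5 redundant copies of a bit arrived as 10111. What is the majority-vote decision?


Ones: 4 out of 5
Threshold: 3

1 (4/5 voted 1)


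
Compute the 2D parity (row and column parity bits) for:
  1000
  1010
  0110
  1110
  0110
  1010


Row parities: 100100
Column parities: 0110

Row P: 100100, Col P: 0110, Corner: 0


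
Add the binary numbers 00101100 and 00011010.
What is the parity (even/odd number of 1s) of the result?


00101100 = 44
00011010 = 26
Sum = 70 = 1000110
1s count = 3

odd parity (3 ones in 1000110)


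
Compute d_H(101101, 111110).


XOR: 010011
Count of 1s: 3

3


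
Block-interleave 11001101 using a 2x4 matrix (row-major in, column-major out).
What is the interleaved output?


Matrix:
  1100
  1101
Read columns: 11110001

11110001


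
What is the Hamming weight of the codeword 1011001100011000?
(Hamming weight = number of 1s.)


Counting 1s in 1011001100011000

7


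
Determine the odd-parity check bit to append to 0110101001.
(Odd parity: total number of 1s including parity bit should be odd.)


Number of 1s in data: 5
Parity bit: 0

0


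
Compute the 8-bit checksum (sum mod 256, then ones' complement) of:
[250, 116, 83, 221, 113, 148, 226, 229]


Sum = 1386 mod 256 = 106
Complement = 149

149


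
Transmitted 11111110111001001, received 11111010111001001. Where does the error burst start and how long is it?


XOR: 00000100000000000

Burst at position 5, length 1


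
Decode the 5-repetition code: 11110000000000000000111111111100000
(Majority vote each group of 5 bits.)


Groups: 11110, 00000, 00000, 00000, 11111, 11111, 00000
Majority votes: 1000110

1000110


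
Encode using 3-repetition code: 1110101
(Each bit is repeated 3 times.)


Each bit -> 3 copies

111111111000111000111


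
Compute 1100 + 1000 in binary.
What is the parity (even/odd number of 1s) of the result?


1100 = 12
1000 = 8
Sum = 20 = 10100
1s count = 2

even parity (2 ones in 10100)


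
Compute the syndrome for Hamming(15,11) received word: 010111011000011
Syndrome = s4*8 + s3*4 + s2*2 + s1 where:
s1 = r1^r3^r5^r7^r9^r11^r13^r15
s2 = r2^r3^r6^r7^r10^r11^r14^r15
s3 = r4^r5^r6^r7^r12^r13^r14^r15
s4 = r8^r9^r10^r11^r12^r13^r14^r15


s1=1, s2=0, s3=1, s4=0

Syndrome = 5 (error at position 5)


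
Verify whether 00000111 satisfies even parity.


Number of 1s: 3

No, parity error (3 ones)


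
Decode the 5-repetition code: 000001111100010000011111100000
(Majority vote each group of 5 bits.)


Groups: 00000, 11111, 00010, 00001, 11111, 00000
Majority votes: 010010

010010


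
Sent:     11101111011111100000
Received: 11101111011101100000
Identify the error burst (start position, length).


XOR: 00000000000010000000

Burst at position 12, length 1


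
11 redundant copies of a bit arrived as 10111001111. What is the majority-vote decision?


Ones: 8 out of 11
Threshold: 6

1 (8/11 voted 1)


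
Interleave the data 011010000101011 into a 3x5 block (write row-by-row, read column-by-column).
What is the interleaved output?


Matrix:
  01101
  00001
  01011
Read columns: 000101100001111

000101100001111


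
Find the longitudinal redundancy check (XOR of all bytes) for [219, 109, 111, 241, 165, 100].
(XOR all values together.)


XOR chain: 219 ^ 109 ^ 111 ^ 241 ^ 165 ^ 100 = 233

233


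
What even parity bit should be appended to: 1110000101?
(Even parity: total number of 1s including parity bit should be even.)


Number of 1s in data: 5
Parity bit: 1

1


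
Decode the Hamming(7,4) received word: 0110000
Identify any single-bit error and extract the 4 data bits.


Syndrome = 1: error at position 1

Data: 1000 (corrected bit 1)


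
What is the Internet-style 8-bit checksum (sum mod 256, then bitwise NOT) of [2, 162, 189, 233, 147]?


Sum = 733 mod 256 = 221
Complement = 34

34


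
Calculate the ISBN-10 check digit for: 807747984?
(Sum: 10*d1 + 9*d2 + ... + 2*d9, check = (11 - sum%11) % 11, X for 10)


Weighted sum: 312
312 mod 11 = 4

Check digit: 7


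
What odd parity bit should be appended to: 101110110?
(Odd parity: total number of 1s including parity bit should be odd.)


Number of 1s in data: 6
Parity bit: 1

1
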